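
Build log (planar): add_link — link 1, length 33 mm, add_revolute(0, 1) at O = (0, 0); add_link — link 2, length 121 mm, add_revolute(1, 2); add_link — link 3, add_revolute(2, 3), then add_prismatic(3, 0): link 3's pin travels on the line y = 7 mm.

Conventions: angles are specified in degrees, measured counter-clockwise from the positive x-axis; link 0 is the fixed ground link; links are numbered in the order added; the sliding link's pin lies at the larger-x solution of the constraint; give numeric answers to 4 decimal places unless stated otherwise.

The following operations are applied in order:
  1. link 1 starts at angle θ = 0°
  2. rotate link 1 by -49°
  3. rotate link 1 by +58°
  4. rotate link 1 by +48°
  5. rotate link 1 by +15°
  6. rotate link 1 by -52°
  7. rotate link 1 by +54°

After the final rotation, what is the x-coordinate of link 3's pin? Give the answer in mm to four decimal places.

geometry: r = 33 mm, L = 121 mm, e = 7 mm; θ starts at 0°
rotate link 1 by -49°: θ ← 0° -49° = -49°
rotate link 1 by +58°: θ ← -49° +58° = 9°
rotate link 1 by +48°: θ ← 9° +48° = 57°
rotate link 1 by +15°: θ ← 57° +15° = 72°
rotate link 1 by -52°: θ ← 72° -52° = 20°
rotate link 1 by +54°: θ ← 20° +54° = 74°
crank pin P = (r cos θ, r sin θ) = (9.096033, 31.721636)
h = r sin θ − e = 31.721636 − 7 = 24.721636
x = r cos θ + √(L² − h²) = 9.096033 + 118.447629 = 127.543661

127.5437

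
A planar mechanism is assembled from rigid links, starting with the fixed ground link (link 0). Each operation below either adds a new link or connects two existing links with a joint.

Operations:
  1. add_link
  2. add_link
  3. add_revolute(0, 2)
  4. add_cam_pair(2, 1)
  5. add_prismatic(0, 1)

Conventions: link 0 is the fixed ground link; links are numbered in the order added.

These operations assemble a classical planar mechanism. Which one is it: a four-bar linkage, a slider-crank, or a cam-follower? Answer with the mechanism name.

links: 3 (incl. ground); joints: 1 revolute, 1 prismatic, 1 higher (cam) pair, forming one closed loop
3 links, revolute + prismatic + higher pair in one loop → cam-follower

cam-follower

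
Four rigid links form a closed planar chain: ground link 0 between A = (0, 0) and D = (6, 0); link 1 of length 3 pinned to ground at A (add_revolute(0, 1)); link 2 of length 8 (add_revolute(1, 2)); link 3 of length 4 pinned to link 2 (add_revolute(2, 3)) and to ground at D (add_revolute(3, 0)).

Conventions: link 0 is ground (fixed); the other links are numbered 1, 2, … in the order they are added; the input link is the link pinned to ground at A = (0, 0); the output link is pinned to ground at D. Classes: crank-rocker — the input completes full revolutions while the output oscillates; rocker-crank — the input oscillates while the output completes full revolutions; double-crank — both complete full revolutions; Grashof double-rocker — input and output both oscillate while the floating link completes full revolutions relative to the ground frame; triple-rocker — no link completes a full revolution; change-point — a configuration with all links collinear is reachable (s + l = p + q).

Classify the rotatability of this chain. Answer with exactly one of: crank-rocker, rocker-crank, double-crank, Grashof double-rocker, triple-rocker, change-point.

lengths: ground=6, input=3, coupler=8, output=4
sorted: s=3 (shortest), l=8 (longest), p+q=10
s + l = 11 vs p + q = 10
s + l > p + q → non-Grashof → no link fully rotates → triple-rocker

triple-rocker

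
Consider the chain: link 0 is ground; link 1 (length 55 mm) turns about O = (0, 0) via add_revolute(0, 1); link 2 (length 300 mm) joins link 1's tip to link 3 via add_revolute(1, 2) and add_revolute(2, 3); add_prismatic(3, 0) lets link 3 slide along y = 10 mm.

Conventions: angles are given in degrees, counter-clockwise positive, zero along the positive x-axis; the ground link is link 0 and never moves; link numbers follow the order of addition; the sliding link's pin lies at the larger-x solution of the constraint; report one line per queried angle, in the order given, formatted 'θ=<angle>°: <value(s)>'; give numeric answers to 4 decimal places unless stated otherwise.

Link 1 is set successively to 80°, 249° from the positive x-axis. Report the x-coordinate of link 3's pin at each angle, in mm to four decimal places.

geometry: r = 55 mm, L = 300 mm, e = 10 mm
θ=80°: crank pin P = (r cos θ, r sin θ) = (9.550650, 54.164426)
θ=80°: h = r sin θ − e = 54.164426 − 10 = 44.164426
θ=80°: x = r cos θ + √(L² − h²) = 9.550650 + 296.731366 = 306.282016
θ=249°: crank pin P = (r cos θ, r sin θ) = (-19.710237, -51.346923)
θ=249°: h = r sin θ − e = -51.346923 − 10 = -61.346923
θ=249°: x = r cos θ + √(L² − h²) = -19.710237 + 293.660612 = 273.950375

θ=80°: 306.2820
θ=249°: 273.9504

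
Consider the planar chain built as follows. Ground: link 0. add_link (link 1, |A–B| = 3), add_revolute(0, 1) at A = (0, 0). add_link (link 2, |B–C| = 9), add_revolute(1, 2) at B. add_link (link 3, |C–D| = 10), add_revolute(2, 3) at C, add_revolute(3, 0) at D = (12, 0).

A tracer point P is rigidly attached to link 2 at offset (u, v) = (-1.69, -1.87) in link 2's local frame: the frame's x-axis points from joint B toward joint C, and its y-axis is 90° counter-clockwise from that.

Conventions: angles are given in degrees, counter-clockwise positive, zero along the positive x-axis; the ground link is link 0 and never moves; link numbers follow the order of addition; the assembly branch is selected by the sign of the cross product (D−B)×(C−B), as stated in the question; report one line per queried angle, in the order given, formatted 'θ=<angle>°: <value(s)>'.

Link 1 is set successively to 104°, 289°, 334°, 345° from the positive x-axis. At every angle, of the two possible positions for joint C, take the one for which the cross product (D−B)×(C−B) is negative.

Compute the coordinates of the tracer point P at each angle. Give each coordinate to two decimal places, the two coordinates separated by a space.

A=(0,0), D=(12.00,0)
θ=104°: B = A + 3.00·(cos104°, sin104°) = (-0.7258, 2.9109)
θ=104°: |BD| = 13.0544
θ=104°: circle(B,9.00) ∩ circle(D,10.00): a=5.7995, h=6.8823
θ=104°:   candidates: C₊=(6.4623,8.3267) cross=89.844; C₋=(3.3931,-5.0913) cross=-89.844
θ=104°:   branch - wants cross < 0 → take C=(3.3931,-5.0913) (cross=-89.844)
θ=104°: ex = (C−B)/|BC| = (0.4577,-0.8891); ey = (0.8891,0.4577)
θ=104°: P = B + -1.69·ex + -1.87·ey = (-3.1619,3.5577)
θ=289°: B = A + 3.00·(cos289°, sin289°) = (0.9767, -2.8366)
θ=289°: |BD| = 11.3824
θ=289°: circle(B,9.00) ∩ circle(D,10.00): a=4.8566, h=7.5772
θ=289°:   candidates: C₊=(3.7918,5.7119) cross=86.246; C₋=(7.5683,-8.9644) cross=-86.246
θ=289°:   branch - wants cross < 0 → take C=(7.5683,-8.9644) (cross=-86.246)
θ=289°: ex = (C−B)/|BC| = (0.7324,-0.6809); ey = (0.6809,0.7324)
θ=289°: P = B + -1.69·ex + -1.87·ey = (-1.5343,-3.0555)
θ=334°: B = A + 3.00·(cos334°, sin334°) = (2.6964, -1.3151)
θ=334°: |BD| = 9.3961
θ=334°: circle(B,9.00) ∩ circle(D,10.00): a=3.6870, h=8.2101
θ=334°:   candidates: C₊=(5.1980,7.3302) cross=77.143; C₋=(7.4962,-8.9284) cross=-77.143
θ=334°:   branch - wants cross < 0 → take C=(7.4962,-8.9284) (cross=-77.143)
θ=334°: ex = (C−B)/|BC| = (0.5333,-0.8459); ey = (0.8459,0.5333)
θ=334°: P = B + -1.69·ex + -1.87·ey = (0.2132,-0.8828)
θ=345°: B = A + 3.00·(cos345°, sin345°) = (2.8978, -0.7765)
θ=345°: |BD| = 9.1353
θ=345°: circle(B,9.00) ∩ circle(D,10.00): a=3.5277, h=8.2798
θ=345°:   candidates: C₊=(5.7090,7.7732) cross=75.638; C₋=(7.1165,-8.7265) cross=-75.638
θ=345°:   branch - wants cross < 0 → take C=(7.1165,-8.7265) (cross=-75.638)
θ=345°: ex = (C−B)/|BC| = (0.4687,-0.8833); ey = (0.8833,0.4687)
θ=345°: P = B + -1.69·ex + -1.87·ey = (0.4538,-0.1602)

θ=104°: -3.16 3.56
θ=289°: -1.53 -3.06
θ=334°: 0.21 -0.88
θ=345°: 0.45 -0.16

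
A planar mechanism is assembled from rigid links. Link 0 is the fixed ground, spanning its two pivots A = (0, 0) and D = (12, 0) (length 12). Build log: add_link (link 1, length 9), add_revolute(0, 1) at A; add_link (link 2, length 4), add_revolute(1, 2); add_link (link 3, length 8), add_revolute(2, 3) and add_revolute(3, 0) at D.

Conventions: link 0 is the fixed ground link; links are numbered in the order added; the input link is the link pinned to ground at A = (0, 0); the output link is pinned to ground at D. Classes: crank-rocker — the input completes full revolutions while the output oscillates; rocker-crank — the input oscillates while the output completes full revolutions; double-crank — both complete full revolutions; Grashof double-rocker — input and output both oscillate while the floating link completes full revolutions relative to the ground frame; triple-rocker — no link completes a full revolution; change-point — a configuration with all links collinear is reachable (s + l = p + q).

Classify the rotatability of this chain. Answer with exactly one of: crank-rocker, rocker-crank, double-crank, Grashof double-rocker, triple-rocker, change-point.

lengths: ground=12, input=9, coupler=4, output=8
sorted: s=4 (shortest), l=12 (longest), p+q=17
s + l = 16 vs p + q = 17
s + l < p + q (Grashof) with shortest = coupler link → Grashof double-rocker

Grashof double-rocker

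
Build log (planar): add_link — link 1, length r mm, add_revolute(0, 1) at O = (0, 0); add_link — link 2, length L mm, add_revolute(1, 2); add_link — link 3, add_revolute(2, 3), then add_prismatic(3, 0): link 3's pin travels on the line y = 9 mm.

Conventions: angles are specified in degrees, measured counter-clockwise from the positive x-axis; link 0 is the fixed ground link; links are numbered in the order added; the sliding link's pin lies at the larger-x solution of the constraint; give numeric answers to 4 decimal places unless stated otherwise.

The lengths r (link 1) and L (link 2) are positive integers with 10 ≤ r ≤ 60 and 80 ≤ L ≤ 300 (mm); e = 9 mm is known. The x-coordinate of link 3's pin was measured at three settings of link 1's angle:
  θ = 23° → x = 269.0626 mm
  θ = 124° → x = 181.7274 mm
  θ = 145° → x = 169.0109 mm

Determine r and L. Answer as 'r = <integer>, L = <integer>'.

constraint per measurement: (x − r cos θ)² + (r sin θ − e)² = L²
subtracting the θ₁ and θ₂ equations cancels the r² and L² terms:
r = (x₁² − x₂²) / (2[(x₁cos θ₁ + e sin θ₁) − (x₂cos θ₂ + e sin θ₂)]) = 57.0000 → r = 57
L² = (x₁ − r cos θ₁)² + (r sin θ₁ − e)² = 47089.0217 → L = 217.0000 → L = 217
check at θ₃=145°: x = 169.0109 (printed 169.0109) ✓

r = 57, L = 217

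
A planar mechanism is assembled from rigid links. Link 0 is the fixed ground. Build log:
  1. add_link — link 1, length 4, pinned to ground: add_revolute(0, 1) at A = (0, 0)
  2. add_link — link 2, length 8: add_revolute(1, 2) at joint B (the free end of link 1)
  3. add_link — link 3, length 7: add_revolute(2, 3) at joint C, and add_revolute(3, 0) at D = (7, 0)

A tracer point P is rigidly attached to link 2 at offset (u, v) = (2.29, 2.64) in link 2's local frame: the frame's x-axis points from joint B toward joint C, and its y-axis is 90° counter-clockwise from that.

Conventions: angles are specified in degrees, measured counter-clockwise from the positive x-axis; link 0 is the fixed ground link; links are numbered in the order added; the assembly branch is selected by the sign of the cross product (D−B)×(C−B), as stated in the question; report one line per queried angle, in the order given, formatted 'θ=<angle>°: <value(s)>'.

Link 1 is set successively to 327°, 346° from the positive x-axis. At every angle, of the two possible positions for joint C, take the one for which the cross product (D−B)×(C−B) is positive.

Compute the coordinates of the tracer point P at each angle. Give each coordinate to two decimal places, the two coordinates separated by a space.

A=(0,0), D=(7.00,0)
θ=327°: B = A + 4.00·(cos327°, sin327°) = (3.3547, -2.1786)
θ=327°: |BD| = 4.2467
θ=327°: circle(B,8.00) ∩ circle(D,7.00): a=3.8894, h=6.9909
θ=327°:   candidates: C₊=(3.1070,5.8176) cross=29.688; C₋=(10.2796,-6.1842) cross=-29.688
θ=327°:   branch + wants cross > 0 → take C=(3.1070,5.8176) (cross=29.688)
θ=327°: ex = (C−B)/|BC| = (-0.0310,0.9995); ey = (-0.9995,-0.0310)
θ=327°: P = B + 2.29·ex + 2.64·ey = (0.6450,0.0286)
θ=346°: B = A + 4.00·(cos346°, sin346°) = (3.8812, -0.9677)
θ=346°: |BD| = 3.2655
θ=346°: circle(B,8.00) ∩ circle(D,7.00): a=3.9295, h=6.9684
θ=346°:   candidates: C₊=(5.5692,6.8522) cross=22.755; C₋=(9.6992,-6.4587) cross=-22.755
θ=346°:   branch + wants cross > 0 → take C=(5.5692,6.8522) (cross=22.755)
θ=346°: ex = (C−B)/|BC| = (0.2110,0.9775); ey = (-0.9775,0.2110)
θ=346°: P = B + 2.29·ex + 2.64·ey = (1.7838,1.8278)

θ=327°: 0.65 0.03
θ=346°: 1.78 1.83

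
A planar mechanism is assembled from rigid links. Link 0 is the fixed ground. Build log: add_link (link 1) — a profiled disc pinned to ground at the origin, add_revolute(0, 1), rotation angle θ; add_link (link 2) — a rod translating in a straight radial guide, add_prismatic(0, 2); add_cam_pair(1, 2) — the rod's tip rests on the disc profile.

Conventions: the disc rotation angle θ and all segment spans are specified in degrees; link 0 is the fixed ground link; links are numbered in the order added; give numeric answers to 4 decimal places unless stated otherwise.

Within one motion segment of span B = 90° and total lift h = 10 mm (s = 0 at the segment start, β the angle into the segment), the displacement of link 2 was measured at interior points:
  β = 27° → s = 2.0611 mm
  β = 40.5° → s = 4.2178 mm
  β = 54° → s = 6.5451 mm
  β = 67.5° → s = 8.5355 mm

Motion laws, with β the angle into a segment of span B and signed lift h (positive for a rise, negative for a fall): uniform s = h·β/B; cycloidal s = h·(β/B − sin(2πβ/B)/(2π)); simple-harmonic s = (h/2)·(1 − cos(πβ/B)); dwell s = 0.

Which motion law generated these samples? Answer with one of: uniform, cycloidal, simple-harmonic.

candidates at β/B = r: uniform s = h·r (linear in β); cycloidal s = h·(r − sin(2πr)/(2π)); simple-harmonic s = (h/2)(1 − cos(πr))
β=27°: printed 2.0611 | uniform 3.0000, cycloidal 1.4863, simple-harmonic 2.0611
β=40.5°: printed 4.2178 | uniform 4.5000, cycloidal 4.0082, simple-harmonic 4.2178
β=54°: printed 6.5451 | uniform 6.0000, cycloidal 6.9355, simple-harmonic 6.5451
β=67.5°: printed 8.5355 | uniform 7.5000, cycloidal 9.0915, simple-harmonic 8.5355
only one law matches every sample → simple-harmonic

simple-harmonic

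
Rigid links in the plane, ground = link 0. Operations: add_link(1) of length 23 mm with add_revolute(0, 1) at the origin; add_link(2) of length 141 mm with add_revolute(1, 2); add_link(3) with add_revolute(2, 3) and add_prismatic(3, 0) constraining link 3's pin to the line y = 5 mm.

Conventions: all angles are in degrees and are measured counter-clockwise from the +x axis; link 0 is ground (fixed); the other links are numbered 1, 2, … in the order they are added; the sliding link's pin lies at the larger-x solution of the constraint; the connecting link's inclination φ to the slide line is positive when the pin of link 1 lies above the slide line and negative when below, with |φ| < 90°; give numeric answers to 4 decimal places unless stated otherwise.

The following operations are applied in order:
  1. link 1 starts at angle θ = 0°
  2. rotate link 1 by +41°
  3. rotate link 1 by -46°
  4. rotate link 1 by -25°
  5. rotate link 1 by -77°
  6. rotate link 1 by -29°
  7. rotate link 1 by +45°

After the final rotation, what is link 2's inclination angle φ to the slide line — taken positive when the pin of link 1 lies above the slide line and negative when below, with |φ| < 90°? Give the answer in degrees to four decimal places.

geometry: r = 23 mm, L = 141 mm, e = 5 mm; θ starts at 0°
rotate link 1 by +41°: θ ← 0° +41° = 41°
rotate link 1 by -46°: θ ← 41° -46° = -5°
rotate link 1 by -25°: θ ← -5° -25° = -30°
rotate link 1 by -77°: θ ← -30° -77° = -107°
rotate link 1 by -29°: θ ← -107° -29° = -136°
rotate link 1 by +45°: θ ← -136° +45° = -91°
h = r sin θ − e = -22.996497 − 5 = -27.996497
sin φ = h / L = -27.996497 / 141 = -0.19855672
φ = arcsin(-0.19855672) = -11.452572°

-11.4526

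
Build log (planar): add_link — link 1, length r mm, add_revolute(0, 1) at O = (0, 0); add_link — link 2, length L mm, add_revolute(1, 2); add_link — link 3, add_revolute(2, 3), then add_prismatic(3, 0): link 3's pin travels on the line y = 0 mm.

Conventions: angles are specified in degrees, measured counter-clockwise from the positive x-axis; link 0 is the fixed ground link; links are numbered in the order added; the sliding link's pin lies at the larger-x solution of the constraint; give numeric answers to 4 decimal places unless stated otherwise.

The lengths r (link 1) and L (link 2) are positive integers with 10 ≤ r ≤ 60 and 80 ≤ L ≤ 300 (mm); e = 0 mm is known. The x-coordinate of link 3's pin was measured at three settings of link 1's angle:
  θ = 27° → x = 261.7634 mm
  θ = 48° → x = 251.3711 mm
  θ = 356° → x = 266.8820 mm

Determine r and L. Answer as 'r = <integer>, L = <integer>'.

constraint per measurement: (x − r cos θ)² + (r sin θ − e)² = L²
subtracting the θ₁ and θ₂ equations cancels the r² and L² terms:
r = (x₁² − x₂²) / (2[(x₁cos θ₁ + e sin θ₁) − (x₂cos θ₂ + e sin θ₂)]) = 40.9997 → r = 41
L² = (x₁ − r cos θ₁)² + (r sin θ₁ − e)² = 51075.9800 → L = 226.0000 → L = 226
check at θ₃=356°: x = 266.8820 (printed 266.8820) ✓

r = 41, L = 226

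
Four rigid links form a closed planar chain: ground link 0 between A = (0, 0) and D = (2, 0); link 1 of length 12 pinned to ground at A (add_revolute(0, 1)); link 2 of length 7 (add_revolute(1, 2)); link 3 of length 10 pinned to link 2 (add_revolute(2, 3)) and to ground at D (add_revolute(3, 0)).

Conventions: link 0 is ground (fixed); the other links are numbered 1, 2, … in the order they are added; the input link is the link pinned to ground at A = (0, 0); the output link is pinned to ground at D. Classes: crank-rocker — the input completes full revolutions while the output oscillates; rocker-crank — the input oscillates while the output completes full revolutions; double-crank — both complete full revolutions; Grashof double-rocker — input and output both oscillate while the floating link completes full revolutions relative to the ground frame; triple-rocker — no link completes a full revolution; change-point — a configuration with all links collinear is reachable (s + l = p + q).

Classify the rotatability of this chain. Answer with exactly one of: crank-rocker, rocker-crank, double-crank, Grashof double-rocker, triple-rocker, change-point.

lengths: ground=2, input=12, coupler=7, output=10
sorted: s=2 (shortest), l=12 (longest), p+q=17
s + l = 14 vs p + q = 17
s + l < p + q (Grashof) with shortest = ground link → double-crank

double-crank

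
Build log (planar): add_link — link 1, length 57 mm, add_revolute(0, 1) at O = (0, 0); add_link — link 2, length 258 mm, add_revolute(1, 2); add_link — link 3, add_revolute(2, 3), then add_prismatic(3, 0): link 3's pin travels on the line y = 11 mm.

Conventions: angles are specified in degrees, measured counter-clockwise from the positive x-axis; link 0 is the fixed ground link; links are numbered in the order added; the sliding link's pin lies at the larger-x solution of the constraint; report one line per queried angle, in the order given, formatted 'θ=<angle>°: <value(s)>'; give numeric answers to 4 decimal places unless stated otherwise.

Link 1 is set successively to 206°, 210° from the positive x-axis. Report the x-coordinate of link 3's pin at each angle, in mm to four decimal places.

geometry: r = 57 mm, L = 258 mm, e = 11 mm
θ=206°: crank pin P = (r cos θ, r sin θ) = (-51.231261, -24.987155)
θ=206°: h = r sin θ − e = -24.987155 − 11 = -35.987155
θ=206°: x = r cos θ + √(L² − h²) = -51.231261 + 255.477836 = 204.246575
θ=210°: crank pin P = (r cos θ, r sin θ) = (-49.363448, -28.500000)
θ=210°: h = r sin θ − e = -28.500000 − 11 = -39.500000
θ=210°: x = r cos θ + √(L² − h²) = -49.363448 + 254.958330 = 205.594882

θ=206°: 204.2466
θ=210°: 205.5949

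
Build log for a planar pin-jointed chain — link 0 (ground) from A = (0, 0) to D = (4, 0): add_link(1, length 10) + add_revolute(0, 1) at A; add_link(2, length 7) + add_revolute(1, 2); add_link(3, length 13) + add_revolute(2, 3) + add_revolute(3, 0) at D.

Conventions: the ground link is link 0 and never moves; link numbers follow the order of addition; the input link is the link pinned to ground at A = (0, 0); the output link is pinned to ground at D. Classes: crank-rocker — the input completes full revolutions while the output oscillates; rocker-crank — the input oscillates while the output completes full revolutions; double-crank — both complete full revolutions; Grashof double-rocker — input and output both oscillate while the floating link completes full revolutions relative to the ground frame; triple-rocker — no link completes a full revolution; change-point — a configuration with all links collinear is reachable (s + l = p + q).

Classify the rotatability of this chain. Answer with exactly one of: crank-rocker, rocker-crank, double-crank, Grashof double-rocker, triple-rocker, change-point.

lengths: ground=4, input=10, coupler=7, output=13
sorted: s=4 (shortest), l=13 (longest), p+q=17
s + l = 17 vs p + q = 17
s + l = p + q → change-point (collinear configuration reachable)

change-point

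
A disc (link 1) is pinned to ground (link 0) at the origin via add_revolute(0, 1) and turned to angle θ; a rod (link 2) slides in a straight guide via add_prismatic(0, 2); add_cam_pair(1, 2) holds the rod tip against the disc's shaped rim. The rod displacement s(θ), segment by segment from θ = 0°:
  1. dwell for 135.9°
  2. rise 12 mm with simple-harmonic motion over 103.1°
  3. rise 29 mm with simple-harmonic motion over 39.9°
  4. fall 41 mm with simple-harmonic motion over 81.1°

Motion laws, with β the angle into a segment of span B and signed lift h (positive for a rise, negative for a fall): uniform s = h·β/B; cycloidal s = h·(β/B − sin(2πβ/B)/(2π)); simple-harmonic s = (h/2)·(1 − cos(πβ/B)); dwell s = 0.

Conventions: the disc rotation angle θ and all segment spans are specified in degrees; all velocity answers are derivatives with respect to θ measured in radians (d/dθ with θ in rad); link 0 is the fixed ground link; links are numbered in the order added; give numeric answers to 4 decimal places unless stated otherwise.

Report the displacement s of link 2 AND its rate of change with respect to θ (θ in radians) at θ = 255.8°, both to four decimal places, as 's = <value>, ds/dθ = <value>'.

segment 1 (0° to 135.9°, dwell): s unchanged at 0.0000
segment 2 (135.9° to 239°, simple-harmonic, h = 12) is passed completely: s = 0.0000 + (12) = 12.0000
θ = 255.8° falls in segment 3 (239° to 278.9°, simple-harmonic, h = 29): β = 255.8 − 239 = 16.8°, B = 39.9°; Δs = 29/2·(1 − cos(π·0.4211)) = 10.9405; s = 12.0000 + 10.9405 = 22.9405
velocity in seg [239°–278.9°] (simple-harmonic), θ in radians: β = 16.8° = 0.2932 rad, B = 39.9° = 0.6964 rad; ds/dθ = (πh/(2B)) sin(πβ/B) = (π·29/(2·0.6964)) sin(π·0.4211) = 63.411897 mm/rad

s = 22.9405, ds/dθ = 63.4119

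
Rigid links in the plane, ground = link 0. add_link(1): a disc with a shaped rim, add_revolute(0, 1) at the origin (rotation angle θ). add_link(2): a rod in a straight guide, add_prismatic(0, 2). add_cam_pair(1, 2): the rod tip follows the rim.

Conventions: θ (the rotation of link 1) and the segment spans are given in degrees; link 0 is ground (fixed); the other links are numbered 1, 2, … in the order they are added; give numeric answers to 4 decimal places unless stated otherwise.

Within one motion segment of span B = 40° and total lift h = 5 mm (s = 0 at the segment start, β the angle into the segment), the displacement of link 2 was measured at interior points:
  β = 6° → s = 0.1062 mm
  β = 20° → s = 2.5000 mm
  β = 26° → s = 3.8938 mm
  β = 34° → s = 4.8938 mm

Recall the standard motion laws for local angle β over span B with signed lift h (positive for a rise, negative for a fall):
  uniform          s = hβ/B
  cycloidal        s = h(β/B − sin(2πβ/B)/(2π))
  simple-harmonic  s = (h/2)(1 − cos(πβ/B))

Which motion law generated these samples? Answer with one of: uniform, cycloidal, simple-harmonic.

candidates at β/B = r: uniform s = h·r (linear in β); cycloidal s = h·(r − sin(2πr)/(2π)); simple-harmonic s = (h/2)(1 − cos(πr))
β=6°: printed 0.1062 | uniform 0.7500, cycloidal 0.1062, simple-harmonic 0.2725
β=20°: printed 2.5000 | uniform 2.5000, cycloidal 2.5000, simple-harmonic 2.5000
β=26°: printed 3.8938 | uniform 3.2500, cycloidal 3.8938, simple-harmonic 3.6350
β=34°: printed 4.8938 | uniform 4.2500, cycloidal 4.8938, simple-harmonic 4.7275
only one law matches every sample → cycloidal

cycloidal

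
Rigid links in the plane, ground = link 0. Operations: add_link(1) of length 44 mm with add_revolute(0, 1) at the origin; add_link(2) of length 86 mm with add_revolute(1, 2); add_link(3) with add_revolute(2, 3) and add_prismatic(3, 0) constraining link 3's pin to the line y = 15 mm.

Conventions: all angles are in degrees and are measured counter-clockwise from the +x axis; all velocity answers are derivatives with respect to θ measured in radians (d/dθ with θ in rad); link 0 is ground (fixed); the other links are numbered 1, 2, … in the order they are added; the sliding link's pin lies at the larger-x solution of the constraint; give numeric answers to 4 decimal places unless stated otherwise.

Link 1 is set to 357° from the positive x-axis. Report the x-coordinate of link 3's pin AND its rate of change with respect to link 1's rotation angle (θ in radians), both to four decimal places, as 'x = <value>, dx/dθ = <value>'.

geometry: r = 44 mm, L = 86 mm, e = 15 mm
crank pin P = (r cos θ, r sin θ) = (43.939700, -2.302782)
h = r sin θ − e = -2.302782 − 15 = -17.302782
x = r cos θ + √(L² − h²) = 43.939700 + 84.241402 = 128.181101
dx/dθ = −r sin θ − h·r cos θ/√(L² − h²) (θ in radians; h = -17.302782) = 11.327787

x = 128.1811, dx/dθ = 11.3278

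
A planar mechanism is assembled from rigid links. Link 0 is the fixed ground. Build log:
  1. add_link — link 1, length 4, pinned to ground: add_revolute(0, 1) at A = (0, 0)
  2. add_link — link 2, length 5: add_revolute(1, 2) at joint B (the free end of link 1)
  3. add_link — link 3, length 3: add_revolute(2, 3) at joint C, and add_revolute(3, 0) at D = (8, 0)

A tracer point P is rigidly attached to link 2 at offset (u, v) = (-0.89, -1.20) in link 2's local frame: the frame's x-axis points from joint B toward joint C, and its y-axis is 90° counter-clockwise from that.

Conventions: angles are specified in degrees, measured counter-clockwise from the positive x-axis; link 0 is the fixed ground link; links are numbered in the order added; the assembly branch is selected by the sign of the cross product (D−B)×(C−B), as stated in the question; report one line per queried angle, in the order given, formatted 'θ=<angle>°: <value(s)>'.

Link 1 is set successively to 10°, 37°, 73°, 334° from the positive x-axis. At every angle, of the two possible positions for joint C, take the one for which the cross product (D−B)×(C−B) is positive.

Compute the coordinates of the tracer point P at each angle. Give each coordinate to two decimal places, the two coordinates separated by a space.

A=(0,0), D=(8.00,0)
θ=10°: B = A + 4.00·(cos10°, sin10°) = (3.9392, 0.6946)
θ=10°: |BD| = 4.1197
θ=10°: circle(B,5.00) ∩ circle(D,3.00): a=4.0017, h=2.9977
θ=10°:   candidates: C₊=(8.3891,2.9747) cross=12.350; C₋=(7.3783,-2.9349) cross=-12.350
θ=10°:   branch + wants cross > 0 → take C=(8.3891,2.9747) (cross=12.350)
θ=10°: ex = (C−B)/|BC| = (0.8900,0.4560); ey = (-0.4560,0.8900)
θ=10°: P = B + -0.89·ex + -1.20·ey = (3.6944,-0.7792)
θ=37°: B = A + 4.00·(cos37°, sin37°) = (3.1945, 2.4073)
θ=37°: |BD| = 5.3747
θ=37°: circle(B,5.00) ∩ circle(D,3.00): a=4.1758, h=2.7500
θ=37°:   candidates: C₊=(8.1598,2.9957) cross=14.781; C₋=(5.6964,-1.9218) cross=-14.781
θ=37°:   branch + wants cross > 0 → take C=(8.1598,2.9957) (cross=14.781)
θ=37°: ex = (C−B)/|BC| = (0.9930,0.1177); ey = (-0.1177,0.9930)
θ=37°: P = B + -0.89·ex + -1.20·ey = (2.4520,1.1109)
θ=73°: B = A + 4.00·(cos73°, sin73°) = (1.1695, 3.8252)
θ=73°: |BD| = 7.8287
θ=73°: circle(B,5.00) ∩ circle(D,3.00): a=4.9362, h=0.7961
θ=73°:   candidates: C₊=(5.8653,2.1079) cross=6.232; C₋=(5.0874,0.7187) cross=-6.232
θ=73°:   branch + wants cross > 0 → take C=(5.8653,2.1079) (cross=6.232)
θ=73°: ex = (C−B)/|BC| = (0.9392,-0.3435); ey = (0.3435,0.9392)
θ=73°: P = B + -0.89·ex + -1.20·ey = (-0.0785,3.0039)
θ=334°: B = A + 4.00·(cos334°, sin334°) = (3.5952, -1.7535)
θ=334°: |BD| = 4.7410
θ=334°: circle(B,5.00) ∩ circle(D,3.00): a=4.0579, h=2.9212
θ=334°:   candidates: C₊=(6.2849,2.4614) cross=13.849; C₋=(8.4458,-2.9667) cross=-13.849
θ=334°:   branch + wants cross > 0 → take C=(6.2849,2.4614) (cross=13.849)
θ=334°: ex = (C−B)/|BC| = (0.5379,0.8430); ey = (-0.8430,0.5379)
θ=334°: P = B + -0.89·ex + -1.20·ey = (4.1280,-3.1493)

θ=10°: 3.69 -0.78
θ=37°: 2.45 1.11
θ=73°: -0.08 3.00
θ=334°: 4.13 -3.15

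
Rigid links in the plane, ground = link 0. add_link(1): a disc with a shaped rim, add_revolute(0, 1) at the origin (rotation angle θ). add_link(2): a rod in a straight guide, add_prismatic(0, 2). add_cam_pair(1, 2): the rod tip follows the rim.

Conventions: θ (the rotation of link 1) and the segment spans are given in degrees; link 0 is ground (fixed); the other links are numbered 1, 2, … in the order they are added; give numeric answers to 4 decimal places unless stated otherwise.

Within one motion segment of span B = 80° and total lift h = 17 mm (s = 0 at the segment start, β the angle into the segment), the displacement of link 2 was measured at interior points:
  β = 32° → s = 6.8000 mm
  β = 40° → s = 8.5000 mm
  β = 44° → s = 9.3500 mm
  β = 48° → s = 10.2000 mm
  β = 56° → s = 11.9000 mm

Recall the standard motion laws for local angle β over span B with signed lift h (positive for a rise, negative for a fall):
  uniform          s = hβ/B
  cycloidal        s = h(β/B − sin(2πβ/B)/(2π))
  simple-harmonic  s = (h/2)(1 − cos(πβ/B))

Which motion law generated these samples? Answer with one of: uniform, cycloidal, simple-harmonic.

candidates at β/B = r: uniform s = h·r (linear in β); cycloidal s = h·(r − sin(2πr)/(2π)); simple-harmonic s = (h/2)(1 − cos(πr))
β=32°: printed 6.8000 | uniform 6.8000, cycloidal 5.2097, simple-harmonic 5.8734
β=40°: printed 8.5000 | uniform 8.5000, cycloidal 8.5000, simple-harmonic 8.5000
β=44°: printed 9.3500 | uniform 9.3500, cycloidal 10.1861, simple-harmonic 9.8297
β=48°: printed 10.2000 | uniform 10.2000, cycloidal 11.7903, simple-harmonic 11.1266
β=56°: printed 11.9000 | uniform 11.9000, cycloidal 14.4732, simple-harmonic 13.4962
only one law matches every sample → uniform

uniform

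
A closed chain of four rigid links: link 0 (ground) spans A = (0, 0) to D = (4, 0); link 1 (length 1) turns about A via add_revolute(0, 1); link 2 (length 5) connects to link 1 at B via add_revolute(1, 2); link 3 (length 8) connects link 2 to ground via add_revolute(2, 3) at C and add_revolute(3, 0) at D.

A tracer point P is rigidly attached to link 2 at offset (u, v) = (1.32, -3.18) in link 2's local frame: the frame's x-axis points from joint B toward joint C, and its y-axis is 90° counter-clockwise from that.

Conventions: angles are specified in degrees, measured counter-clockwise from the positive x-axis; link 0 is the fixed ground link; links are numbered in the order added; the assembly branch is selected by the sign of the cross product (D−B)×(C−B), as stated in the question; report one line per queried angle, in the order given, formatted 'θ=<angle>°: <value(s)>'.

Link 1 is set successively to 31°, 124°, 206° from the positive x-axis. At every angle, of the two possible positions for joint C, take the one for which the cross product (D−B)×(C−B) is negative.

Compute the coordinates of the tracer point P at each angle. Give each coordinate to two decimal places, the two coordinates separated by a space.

A=(0,0), D=(4.00,0)
θ=31°: B = A + 1.00·(cos31°, sin31°) = (0.8572, 0.5150)
θ=31°: |BD| = 3.1848
θ=31°: circle(B,5.00) ∩ circle(D,8.00): a=-4.5305, h=2.1152
θ=31°:   candidates: C₊=(-3.2717,3.3351) cross=6.736; C₋=(-3.9558,-0.8397) cross=-6.736
θ=31°:   branch - wants cross < 0 → take C=(-3.9558,-0.8397) (cross=-6.736)
θ=31°: ex = (C−B)/|BC| = (-0.9626,-0.2709); ey = (0.2709,-0.9626)
θ=31°: P = B + 1.32·ex + -3.18·ey = (-1.2751,3.2185)
θ=124°: B = A + 1.00·(cos124°, sin124°) = (-0.5592, 0.8290)
θ=124°: |BD| = 4.6340
θ=124°: circle(B,5.00) ∩ circle(D,8.00): a=-1.8911, h=4.6286
θ=124°:   candidates: C₊=(-1.5917,5.7213) cross=21.449; C₋=(-3.2478,-3.3865) cross=-21.449
θ=124°:   branch - wants cross < 0 → take C=(-3.2478,-3.3865) (cross=-21.449)
θ=124°: ex = (C−B)/|BC| = (-0.5377,-0.8431); ey = (0.8431,-0.5377)
θ=124°: P = B + 1.32·ex + -3.18·ey = (-3.9501,1.4261)
θ=206°: B = A + 1.00·(cos206°, sin206°) = (-0.8988, -0.4384)
θ=206°: |BD| = 4.9184
θ=206°: circle(B,5.00) ∩ circle(D,8.00): a=-1.5055, h=4.7679
θ=206°:   candidates: C₊=(-2.8233,4.1764) cross=23.451; C₋=(-1.9734,-5.3215) cross=-23.451
θ=206°:   branch - wants cross < 0 → take C=(-1.9734,-5.3215) (cross=-23.451)
θ=206°: ex = (C−B)/|BC| = (-0.2149,-0.9766); ey = (0.9766,-0.2149)
θ=206°: P = B + 1.32·ex + -3.18·ey = (-4.2882,-1.0441)

θ=31°: -1.28 3.22
θ=124°: -3.95 1.43
θ=206°: -4.29 -1.04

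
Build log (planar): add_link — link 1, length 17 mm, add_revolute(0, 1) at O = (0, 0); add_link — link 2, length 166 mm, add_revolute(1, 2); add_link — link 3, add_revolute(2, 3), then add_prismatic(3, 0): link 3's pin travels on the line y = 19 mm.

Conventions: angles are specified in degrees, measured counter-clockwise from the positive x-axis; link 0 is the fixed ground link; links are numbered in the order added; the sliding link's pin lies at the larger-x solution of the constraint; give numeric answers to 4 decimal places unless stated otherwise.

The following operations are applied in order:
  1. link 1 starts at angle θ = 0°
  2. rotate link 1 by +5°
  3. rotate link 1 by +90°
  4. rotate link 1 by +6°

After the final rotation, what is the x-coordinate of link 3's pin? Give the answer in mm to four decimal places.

geometry: r = 17 mm, L = 166 mm, e = 19 mm; θ starts at 0°
rotate link 1 by +5°: θ ← 0° +5° = 5°
rotate link 1 by +90°: θ ← 5° +90° = 95°
rotate link 1 by +6°: θ ← 95° +6° = 101°
crank pin P = (r cos θ, r sin θ) = (-3.243753, 16.687662)
h = r sin θ − e = 16.687662 − 19 = -2.312338
x = r cos θ + √(L² − h²) = -3.243753 + 165.983894 = 162.740141

162.7401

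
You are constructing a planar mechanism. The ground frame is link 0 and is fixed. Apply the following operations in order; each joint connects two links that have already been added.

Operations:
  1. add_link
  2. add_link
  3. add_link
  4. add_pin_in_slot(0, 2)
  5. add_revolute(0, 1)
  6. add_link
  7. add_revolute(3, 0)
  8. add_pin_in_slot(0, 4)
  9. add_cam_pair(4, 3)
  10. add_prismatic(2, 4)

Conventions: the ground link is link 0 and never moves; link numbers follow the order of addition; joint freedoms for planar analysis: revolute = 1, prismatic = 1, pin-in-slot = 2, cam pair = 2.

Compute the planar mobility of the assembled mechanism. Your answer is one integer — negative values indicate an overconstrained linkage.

(L,J1,J2)=(1,0,0); link0 fixed
link1: (2,0,0)
link2: (3,0,0)
link3: (4,0,0)
PS 0-2 [J2]: (4,0,1)
R 0-1 [J1]: (4,1,1)
link4: (5,1,1)
R 3-0 [J1]: (5,2,1)
PS 0-4 [J2]: (5,2,2)
C 4-3 [J2]: (5,2,3)
P 2-4 [J1]: (5,3,3)
Grübler: 3·4 − 2·3 − 3 = 3

M = 3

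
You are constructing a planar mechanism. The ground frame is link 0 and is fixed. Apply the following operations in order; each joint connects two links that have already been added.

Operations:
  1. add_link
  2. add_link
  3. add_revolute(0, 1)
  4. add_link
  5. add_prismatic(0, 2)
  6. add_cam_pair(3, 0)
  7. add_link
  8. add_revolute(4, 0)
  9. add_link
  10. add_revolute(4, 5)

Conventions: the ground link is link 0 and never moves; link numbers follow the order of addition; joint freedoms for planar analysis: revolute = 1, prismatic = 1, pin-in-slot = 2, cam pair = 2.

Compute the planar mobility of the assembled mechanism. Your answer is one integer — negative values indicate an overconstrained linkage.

ground; <1,0,0>
#1 <2,0,0>
#2 <3,0,0>
R:0↔1 J1 <3,1,0>
#3 <4,1,0>
P:0↔2 J1 <4,2,0>
C:3↔0 J2 <4,2,1>
#4 <5,2,1>
R:4↔0 J1 <5,3,1>
#5 <6,3,1>
R:4↔5 J1 <6,4,1>
3×5 − 2×4 − 1×1 = 6

M = 6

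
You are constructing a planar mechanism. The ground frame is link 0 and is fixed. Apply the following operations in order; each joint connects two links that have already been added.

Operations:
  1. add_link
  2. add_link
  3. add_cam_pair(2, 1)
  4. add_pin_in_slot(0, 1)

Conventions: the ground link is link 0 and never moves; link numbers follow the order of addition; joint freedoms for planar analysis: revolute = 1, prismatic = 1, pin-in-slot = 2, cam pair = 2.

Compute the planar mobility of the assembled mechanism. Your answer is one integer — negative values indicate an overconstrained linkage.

ground; <1,0,0>
#1 <2,0,0>
#2 <3,0,0>
C:2↔1 J2 <3,0,1>
PS:0↔1 J2 <3,0,2>
3×2 − 2×0 − 1×2 = 4

M = 4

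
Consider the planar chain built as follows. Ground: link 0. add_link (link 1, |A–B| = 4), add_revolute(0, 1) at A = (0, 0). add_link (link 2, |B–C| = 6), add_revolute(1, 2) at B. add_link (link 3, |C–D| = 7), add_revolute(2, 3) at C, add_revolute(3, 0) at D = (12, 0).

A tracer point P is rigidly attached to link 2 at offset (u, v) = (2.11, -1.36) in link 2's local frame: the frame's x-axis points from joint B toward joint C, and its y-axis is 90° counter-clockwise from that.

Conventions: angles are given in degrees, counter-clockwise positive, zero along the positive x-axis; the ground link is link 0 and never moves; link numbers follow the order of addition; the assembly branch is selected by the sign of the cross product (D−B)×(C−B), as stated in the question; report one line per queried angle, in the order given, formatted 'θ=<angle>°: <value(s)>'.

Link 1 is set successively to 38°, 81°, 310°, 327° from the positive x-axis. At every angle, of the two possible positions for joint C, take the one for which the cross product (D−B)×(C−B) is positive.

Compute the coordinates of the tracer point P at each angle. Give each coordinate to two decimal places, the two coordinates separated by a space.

A=(0,0), D=(12.00,0)
θ=38°: B = A + 4.00·(cos38°, sin38°) = (3.1520, 2.4626)
θ=38°: |BD| = 9.1843
θ=38°: circle(B,6.00) ∩ circle(D,7.00): a=3.8844, h=4.5729
θ=38°:   candidates: C₊=(8.1204,5.8265) cross=41.999; C₋=(5.6680,-2.9843) cross=-41.999
θ=38°:   branch + wants cross > 0 → take C=(8.1204,5.8265) (cross=41.999)
θ=38°: ex = (C−B)/|BC| = (0.8281,0.5606); ey = (-0.5606,0.8281)
θ=38°: P = B + 2.11·ex + -1.36·ey = (5.6617,2.5195)
θ=81°: B = A + 4.00·(cos81°, sin81°) = (0.6257, 3.9508)
θ=81°: |BD| = 12.0409
θ=81°: circle(B,6.00) ∩ circle(D,7.00): a=5.4806, h=2.4419
θ=81°:   candidates: C₊=(6.6042,4.4592) cross=29.403; C₋=(5.0017,-0.1542) cross=-29.403
θ=81°:   branch + wants cross > 0 → take C=(6.6042,4.4592) (cross=29.403)
θ=81°: ex = (C−B)/|BC| = (0.9964,0.0847); ey = (-0.0847,0.9964)
θ=81°: P = B + 2.11·ex + -1.36·ey = (2.8434,2.7745)
θ=310°: B = A + 4.00·(cos310°, sin310°) = (2.5712, -3.0642)
θ=310°: |BD| = 9.9143
θ=310°: circle(B,6.00) ∩ circle(D,7.00): a=4.3015, h=4.1829
θ=310°:   candidates: C₊=(5.3692,2.2434) cross=41.471; C₋=(7.9549,-5.7129) cross=-41.471
θ=310°:   branch + wants cross > 0 → take C=(5.3692,2.2434) (cross=41.471)
θ=310°: ex = (C−B)/|BC| = (0.4663,0.8846); ey = (-0.8846,0.4663)
θ=310°: P = B + 2.11·ex + -1.36·ey = (4.7582,-1.8319)
θ=327°: B = A + 4.00·(cos327°, sin327°) = (3.3547, -2.1786)
θ=327°: |BD| = 8.9156
θ=327°: circle(B,6.00) ∩ circle(D,7.00): a=3.7287, h=4.7007
θ=327°:   candidates: C₊=(5.8217,3.2908) cross=41.909; C₋=(8.1190,-5.8256) cross=-41.909
θ=327°:   branch + wants cross > 0 → take C=(5.8217,3.2908) (cross=41.909)
θ=327°: ex = (C−B)/|BC| = (0.4112,0.9116); ey = (-0.9116,0.4112)
θ=327°: P = B + 2.11·ex + -1.36·ey = (5.4620,-0.8144)

θ=38°: 5.66 2.52
θ=81°: 2.84 2.77
θ=310°: 4.76 -1.83
θ=327°: 5.46 -0.81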